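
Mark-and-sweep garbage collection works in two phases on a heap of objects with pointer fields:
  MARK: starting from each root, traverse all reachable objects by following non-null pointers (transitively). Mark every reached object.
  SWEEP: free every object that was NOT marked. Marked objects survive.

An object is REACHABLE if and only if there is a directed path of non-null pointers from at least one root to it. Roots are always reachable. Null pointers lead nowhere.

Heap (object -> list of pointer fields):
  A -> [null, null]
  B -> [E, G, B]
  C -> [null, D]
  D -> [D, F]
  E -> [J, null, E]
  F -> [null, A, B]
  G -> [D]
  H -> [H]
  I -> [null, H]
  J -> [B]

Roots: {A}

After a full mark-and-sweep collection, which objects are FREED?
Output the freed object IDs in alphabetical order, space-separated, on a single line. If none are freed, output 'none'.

Roots: A
Mark A: refs=null null, marked=A
Unmarked (collected): B C D E F G H I J

Answer: B C D E F G H I J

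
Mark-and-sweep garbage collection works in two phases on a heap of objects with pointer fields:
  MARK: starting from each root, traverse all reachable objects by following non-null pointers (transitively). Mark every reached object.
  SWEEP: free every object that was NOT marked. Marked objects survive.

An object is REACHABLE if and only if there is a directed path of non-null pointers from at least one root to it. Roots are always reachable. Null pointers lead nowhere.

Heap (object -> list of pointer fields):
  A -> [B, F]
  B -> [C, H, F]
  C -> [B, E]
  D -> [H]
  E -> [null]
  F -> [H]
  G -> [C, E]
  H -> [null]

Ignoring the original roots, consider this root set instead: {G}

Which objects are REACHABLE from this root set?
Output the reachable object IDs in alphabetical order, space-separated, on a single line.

Roots: G
Mark G: refs=C E, marked=G
Mark C: refs=B E, marked=C G
Mark E: refs=null, marked=C E G
Mark B: refs=C H F, marked=B C E G
Mark H: refs=null, marked=B C E G H
Mark F: refs=H, marked=B C E F G H
Unmarked (collected): A D

Answer: B C E F G H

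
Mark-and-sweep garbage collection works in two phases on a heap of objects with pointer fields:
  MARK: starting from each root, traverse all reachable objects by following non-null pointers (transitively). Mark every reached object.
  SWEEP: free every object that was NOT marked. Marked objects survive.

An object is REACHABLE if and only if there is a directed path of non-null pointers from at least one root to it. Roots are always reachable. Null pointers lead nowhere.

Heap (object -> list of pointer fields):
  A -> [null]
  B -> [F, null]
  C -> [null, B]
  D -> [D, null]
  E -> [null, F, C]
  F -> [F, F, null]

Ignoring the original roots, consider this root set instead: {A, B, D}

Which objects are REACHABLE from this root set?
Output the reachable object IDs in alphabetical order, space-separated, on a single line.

Answer: A B D F

Derivation:
Roots: A B D
Mark A: refs=null, marked=A
Mark B: refs=F null, marked=A B
Mark D: refs=D null, marked=A B D
Mark F: refs=F F null, marked=A B D F
Unmarked (collected): C E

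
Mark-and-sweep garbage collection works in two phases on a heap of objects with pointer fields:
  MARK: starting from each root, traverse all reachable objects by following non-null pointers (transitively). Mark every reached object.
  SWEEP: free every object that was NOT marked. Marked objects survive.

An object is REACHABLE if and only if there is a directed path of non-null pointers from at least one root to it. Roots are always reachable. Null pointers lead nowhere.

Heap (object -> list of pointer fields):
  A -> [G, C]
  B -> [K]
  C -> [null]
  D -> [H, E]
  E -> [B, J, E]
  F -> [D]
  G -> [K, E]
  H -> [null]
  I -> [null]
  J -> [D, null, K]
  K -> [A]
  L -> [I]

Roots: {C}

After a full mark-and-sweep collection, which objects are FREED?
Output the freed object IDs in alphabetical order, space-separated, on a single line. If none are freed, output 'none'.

Roots: C
Mark C: refs=null, marked=C
Unmarked (collected): A B D E F G H I J K L

Answer: A B D E F G H I J K L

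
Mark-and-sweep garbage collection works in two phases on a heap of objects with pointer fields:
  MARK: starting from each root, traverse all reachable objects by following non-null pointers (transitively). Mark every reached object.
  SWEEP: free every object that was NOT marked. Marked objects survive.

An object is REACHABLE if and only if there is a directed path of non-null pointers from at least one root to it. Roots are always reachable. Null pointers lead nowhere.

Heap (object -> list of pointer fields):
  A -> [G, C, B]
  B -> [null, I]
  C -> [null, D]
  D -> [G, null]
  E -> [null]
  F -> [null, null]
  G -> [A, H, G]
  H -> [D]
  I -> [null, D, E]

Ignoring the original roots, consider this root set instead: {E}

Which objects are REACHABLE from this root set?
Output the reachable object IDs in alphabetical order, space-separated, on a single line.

Roots: E
Mark E: refs=null, marked=E
Unmarked (collected): A B C D F G H I

Answer: E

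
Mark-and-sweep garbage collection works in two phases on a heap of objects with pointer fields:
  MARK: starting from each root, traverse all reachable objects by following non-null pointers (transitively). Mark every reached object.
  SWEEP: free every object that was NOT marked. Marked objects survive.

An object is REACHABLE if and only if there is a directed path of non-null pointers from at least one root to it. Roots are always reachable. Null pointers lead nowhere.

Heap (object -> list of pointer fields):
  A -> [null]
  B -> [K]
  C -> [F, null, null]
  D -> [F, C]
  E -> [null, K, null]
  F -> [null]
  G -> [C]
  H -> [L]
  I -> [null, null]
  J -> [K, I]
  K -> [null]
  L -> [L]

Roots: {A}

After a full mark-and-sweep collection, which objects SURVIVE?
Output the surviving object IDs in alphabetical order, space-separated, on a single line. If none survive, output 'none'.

Answer: A

Derivation:
Roots: A
Mark A: refs=null, marked=A
Unmarked (collected): B C D E F G H I J K L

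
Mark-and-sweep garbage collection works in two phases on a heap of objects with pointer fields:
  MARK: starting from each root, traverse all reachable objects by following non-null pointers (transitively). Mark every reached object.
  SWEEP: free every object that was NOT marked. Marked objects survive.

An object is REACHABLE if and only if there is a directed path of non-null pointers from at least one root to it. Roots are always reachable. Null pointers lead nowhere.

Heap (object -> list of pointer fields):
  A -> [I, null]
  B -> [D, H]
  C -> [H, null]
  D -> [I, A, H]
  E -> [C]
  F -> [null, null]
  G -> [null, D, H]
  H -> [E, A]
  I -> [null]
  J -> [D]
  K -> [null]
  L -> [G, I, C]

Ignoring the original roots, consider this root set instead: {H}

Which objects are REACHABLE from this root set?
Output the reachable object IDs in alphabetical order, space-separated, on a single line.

Roots: H
Mark H: refs=E A, marked=H
Mark E: refs=C, marked=E H
Mark A: refs=I null, marked=A E H
Mark C: refs=H null, marked=A C E H
Mark I: refs=null, marked=A C E H I
Unmarked (collected): B D F G J K L

Answer: A C E H I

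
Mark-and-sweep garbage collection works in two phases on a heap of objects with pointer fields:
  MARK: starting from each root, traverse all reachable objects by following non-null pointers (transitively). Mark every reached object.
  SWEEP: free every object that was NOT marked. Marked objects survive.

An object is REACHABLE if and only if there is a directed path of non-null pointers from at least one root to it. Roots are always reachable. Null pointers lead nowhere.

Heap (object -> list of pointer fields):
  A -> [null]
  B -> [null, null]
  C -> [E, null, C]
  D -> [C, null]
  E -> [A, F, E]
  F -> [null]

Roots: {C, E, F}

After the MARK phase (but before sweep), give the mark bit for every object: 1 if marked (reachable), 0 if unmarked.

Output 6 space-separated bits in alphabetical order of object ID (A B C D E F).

Answer: 1 0 1 0 1 1

Derivation:
Roots: C E F
Mark C: refs=E null C, marked=C
Mark E: refs=A F E, marked=C E
Mark F: refs=null, marked=C E F
Mark A: refs=null, marked=A C E F
Unmarked (collected): B D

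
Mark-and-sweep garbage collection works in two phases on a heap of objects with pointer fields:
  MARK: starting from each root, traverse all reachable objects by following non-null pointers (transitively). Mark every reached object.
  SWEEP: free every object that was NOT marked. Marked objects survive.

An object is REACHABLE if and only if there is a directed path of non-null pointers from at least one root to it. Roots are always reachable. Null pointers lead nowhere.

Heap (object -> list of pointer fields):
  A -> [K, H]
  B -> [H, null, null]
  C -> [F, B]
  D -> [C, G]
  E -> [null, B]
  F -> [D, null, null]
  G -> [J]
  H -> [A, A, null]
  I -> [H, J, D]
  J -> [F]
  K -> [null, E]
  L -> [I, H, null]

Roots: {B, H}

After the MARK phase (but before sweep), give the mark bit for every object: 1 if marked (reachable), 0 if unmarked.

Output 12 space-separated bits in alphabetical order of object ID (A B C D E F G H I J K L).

Answer: 1 1 0 0 1 0 0 1 0 0 1 0

Derivation:
Roots: B H
Mark B: refs=H null null, marked=B
Mark H: refs=A A null, marked=B H
Mark A: refs=K H, marked=A B H
Mark K: refs=null E, marked=A B H K
Mark E: refs=null B, marked=A B E H K
Unmarked (collected): C D F G I J L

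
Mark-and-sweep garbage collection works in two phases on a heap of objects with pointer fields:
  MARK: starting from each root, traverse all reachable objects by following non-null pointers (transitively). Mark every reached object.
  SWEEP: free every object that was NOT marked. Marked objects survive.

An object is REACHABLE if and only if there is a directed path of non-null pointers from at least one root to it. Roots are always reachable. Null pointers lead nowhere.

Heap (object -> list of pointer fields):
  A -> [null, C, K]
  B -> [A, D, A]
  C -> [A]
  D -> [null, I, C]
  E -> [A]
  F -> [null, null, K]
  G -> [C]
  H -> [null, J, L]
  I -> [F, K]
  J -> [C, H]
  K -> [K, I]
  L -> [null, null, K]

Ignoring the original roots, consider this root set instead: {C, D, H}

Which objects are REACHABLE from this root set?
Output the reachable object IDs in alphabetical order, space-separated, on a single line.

Answer: A C D F H I J K L

Derivation:
Roots: C D H
Mark C: refs=A, marked=C
Mark D: refs=null I C, marked=C D
Mark H: refs=null J L, marked=C D H
Mark A: refs=null C K, marked=A C D H
Mark I: refs=F K, marked=A C D H I
Mark J: refs=C H, marked=A C D H I J
Mark L: refs=null null K, marked=A C D H I J L
Mark K: refs=K I, marked=A C D H I J K L
Mark F: refs=null null K, marked=A C D F H I J K L
Unmarked (collected): B E G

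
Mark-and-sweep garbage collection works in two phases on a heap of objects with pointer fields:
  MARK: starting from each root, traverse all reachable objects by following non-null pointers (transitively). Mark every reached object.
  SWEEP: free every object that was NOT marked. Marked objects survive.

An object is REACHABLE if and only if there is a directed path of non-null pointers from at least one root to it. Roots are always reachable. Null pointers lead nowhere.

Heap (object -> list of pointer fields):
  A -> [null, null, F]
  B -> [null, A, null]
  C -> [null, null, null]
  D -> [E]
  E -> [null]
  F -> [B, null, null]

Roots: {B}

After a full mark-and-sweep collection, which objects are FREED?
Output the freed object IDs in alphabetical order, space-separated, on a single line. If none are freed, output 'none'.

Answer: C D E

Derivation:
Roots: B
Mark B: refs=null A null, marked=B
Mark A: refs=null null F, marked=A B
Mark F: refs=B null null, marked=A B F
Unmarked (collected): C D E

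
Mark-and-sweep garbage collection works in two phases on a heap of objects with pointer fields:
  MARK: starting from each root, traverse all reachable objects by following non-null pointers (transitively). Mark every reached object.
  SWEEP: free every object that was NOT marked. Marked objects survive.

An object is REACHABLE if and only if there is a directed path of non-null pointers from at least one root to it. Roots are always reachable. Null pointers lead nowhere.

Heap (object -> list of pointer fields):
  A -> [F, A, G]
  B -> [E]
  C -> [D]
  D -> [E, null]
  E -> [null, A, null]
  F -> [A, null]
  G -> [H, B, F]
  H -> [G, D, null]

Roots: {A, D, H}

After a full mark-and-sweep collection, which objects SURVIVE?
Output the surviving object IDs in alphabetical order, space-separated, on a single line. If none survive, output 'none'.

Roots: A D H
Mark A: refs=F A G, marked=A
Mark D: refs=E null, marked=A D
Mark H: refs=G D null, marked=A D H
Mark F: refs=A null, marked=A D F H
Mark G: refs=H B F, marked=A D F G H
Mark E: refs=null A null, marked=A D E F G H
Mark B: refs=E, marked=A B D E F G H
Unmarked (collected): C

Answer: A B D E F G H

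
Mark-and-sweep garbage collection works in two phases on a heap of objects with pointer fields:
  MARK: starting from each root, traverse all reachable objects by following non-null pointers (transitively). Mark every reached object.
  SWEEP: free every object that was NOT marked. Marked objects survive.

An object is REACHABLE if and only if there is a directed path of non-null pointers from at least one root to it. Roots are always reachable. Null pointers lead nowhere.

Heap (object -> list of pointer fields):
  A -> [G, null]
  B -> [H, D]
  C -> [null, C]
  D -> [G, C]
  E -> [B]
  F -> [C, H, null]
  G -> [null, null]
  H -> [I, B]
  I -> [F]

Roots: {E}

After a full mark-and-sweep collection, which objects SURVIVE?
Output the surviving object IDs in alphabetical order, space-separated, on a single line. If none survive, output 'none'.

Roots: E
Mark E: refs=B, marked=E
Mark B: refs=H D, marked=B E
Mark H: refs=I B, marked=B E H
Mark D: refs=G C, marked=B D E H
Mark I: refs=F, marked=B D E H I
Mark G: refs=null null, marked=B D E G H I
Mark C: refs=null C, marked=B C D E G H I
Mark F: refs=C H null, marked=B C D E F G H I
Unmarked (collected): A

Answer: B C D E F G H I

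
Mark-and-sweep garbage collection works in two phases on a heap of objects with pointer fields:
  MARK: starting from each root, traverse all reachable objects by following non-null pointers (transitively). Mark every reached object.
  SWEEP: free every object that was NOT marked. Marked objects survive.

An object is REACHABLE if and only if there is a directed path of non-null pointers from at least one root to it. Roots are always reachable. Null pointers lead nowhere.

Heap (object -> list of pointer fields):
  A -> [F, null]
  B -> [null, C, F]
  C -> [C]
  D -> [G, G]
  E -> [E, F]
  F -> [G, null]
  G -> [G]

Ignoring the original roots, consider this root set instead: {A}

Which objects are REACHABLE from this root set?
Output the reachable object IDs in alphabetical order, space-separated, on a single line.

Answer: A F G

Derivation:
Roots: A
Mark A: refs=F null, marked=A
Mark F: refs=G null, marked=A F
Mark G: refs=G, marked=A F G
Unmarked (collected): B C D E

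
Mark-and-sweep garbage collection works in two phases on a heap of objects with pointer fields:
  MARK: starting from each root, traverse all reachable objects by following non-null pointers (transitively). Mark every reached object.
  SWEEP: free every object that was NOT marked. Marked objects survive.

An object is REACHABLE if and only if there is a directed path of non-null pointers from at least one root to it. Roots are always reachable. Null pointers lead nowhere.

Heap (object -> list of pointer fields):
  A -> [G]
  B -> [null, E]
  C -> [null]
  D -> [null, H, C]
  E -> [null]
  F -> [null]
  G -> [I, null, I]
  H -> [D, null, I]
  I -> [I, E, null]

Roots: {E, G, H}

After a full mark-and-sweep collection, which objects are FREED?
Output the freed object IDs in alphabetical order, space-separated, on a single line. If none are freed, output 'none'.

Roots: E G H
Mark E: refs=null, marked=E
Mark G: refs=I null I, marked=E G
Mark H: refs=D null I, marked=E G H
Mark I: refs=I E null, marked=E G H I
Mark D: refs=null H C, marked=D E G H I
Mark C: refs=null, marked=C D E G H I
Unmarked (collected): A B F

Answer: A B F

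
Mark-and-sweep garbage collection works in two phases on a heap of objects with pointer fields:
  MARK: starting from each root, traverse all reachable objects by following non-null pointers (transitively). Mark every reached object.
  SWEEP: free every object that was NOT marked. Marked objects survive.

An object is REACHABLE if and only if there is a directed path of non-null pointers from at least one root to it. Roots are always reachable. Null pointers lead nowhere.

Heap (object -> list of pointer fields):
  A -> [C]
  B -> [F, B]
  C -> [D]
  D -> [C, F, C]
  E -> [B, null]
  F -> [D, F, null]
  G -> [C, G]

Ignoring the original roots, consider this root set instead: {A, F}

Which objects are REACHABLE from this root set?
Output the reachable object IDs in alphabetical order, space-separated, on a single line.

Answer: A C D F

Derivation:
Roots: A F
Mark A: refs=C, marked=A
Mark F: refs=D F null, marked=A F
Mark C: refs=D, marked=A C F
Mark D: refs=C F C, marked=A C D F
Unmarked (collected): B E G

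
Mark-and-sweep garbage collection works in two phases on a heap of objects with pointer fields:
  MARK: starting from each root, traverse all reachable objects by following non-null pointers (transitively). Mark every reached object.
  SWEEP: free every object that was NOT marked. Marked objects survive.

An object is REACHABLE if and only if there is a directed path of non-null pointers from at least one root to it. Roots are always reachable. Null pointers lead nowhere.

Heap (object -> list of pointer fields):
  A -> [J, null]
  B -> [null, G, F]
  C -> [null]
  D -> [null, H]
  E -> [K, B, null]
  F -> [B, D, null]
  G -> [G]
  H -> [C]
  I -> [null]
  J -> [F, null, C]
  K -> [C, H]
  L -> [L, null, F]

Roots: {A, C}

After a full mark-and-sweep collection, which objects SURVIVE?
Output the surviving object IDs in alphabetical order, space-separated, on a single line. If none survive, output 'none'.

Roots: A C
Mark A: refs=J null, marked=A
Mark C: refs=null, marked=A C
Mark J: refs=F null C, marked=A C J
Mark F: refs=B D null, marked=A C F J
Mark B: refs=null G F, marked=A B C F J
Mark D: refs=null H, marked=A B C D F J
Mark G: refs=G, marked=A B C D F G J
Mark H: refs=C, marked=A B C D F G H J
Unmarked (collected): E I K L

Answer: A B C D F G H J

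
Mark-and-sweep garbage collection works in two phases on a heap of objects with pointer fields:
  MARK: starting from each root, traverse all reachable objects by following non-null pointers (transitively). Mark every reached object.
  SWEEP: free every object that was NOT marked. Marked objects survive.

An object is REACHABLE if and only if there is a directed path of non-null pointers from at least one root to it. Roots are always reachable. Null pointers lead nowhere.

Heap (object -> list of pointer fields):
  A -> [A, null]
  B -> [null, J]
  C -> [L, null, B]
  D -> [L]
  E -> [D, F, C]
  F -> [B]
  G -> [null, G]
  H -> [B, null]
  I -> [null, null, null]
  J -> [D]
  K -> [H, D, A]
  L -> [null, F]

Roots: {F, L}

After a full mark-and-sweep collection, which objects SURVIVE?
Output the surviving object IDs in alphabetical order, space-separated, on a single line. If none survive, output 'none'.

Roots: F L
Mark F: refs=B, marked=F
Mark L: refs=null F, marked=F L
Mark B: refs=null J, marked=B F L
Mark J: refs=D, marked=B F J L
Mark D: refs=L, marked=B D F J L
Unmarked (collected): A C E G H I K

Answer: B D F J L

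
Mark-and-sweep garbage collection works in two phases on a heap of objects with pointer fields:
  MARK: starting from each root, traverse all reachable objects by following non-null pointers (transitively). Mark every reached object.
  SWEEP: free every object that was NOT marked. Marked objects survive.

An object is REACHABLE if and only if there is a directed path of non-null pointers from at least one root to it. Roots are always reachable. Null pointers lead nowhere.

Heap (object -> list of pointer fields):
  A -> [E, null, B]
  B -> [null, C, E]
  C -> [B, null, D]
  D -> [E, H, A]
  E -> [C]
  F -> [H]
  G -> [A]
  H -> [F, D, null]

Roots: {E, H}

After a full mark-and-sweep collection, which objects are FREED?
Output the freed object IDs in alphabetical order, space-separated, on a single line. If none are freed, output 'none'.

Answer: G

Derivation:
Roots: E H
Mark E: refs=C, marked=E
Mark H: refs=F D null, marked=E H
Mark C: refs=B null D, marked=C E H
Mark F: refs=H, marked=C E F H
Mark D: refs=E H A, marked=C D E F H
Mark B: refs=null C E, marked=B C D E F H
Mark A: refs=E null B, marked=A B C D E F H
Unmarked (collected): G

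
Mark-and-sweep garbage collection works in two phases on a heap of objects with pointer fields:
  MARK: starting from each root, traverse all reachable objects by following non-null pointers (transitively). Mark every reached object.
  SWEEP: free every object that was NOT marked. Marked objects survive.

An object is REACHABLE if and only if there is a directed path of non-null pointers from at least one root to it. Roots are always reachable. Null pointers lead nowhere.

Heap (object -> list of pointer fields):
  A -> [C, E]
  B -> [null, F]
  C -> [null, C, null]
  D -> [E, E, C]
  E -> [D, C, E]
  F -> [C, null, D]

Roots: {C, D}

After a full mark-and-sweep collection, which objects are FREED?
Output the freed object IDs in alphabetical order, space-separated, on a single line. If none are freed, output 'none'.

Answer: A B F

Derivation:
Roots: C D
Mark C: refs=null C null, marked=C
Mark D: refs=E E C, marked=C D
Mark E: refs=D C E, marked=C D E
Unmarked (collected): A B F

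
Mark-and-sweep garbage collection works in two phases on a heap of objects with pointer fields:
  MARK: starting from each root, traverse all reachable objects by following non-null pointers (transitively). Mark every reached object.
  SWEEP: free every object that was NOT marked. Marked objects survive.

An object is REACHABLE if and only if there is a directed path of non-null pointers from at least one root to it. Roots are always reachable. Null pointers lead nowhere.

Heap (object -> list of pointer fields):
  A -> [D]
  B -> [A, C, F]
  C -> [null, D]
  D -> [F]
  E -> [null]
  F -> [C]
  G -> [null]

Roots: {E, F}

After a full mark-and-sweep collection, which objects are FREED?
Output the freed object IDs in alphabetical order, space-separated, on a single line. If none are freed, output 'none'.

Roots: E F
Mark E: refs=null, marked=E
Mark F: refs=C, marked=E F
Mark C: refs=null D, marked=C E F
Mark D: refs=F, marked=C D E F
Unmarked (collected): A B G

Answer: A B G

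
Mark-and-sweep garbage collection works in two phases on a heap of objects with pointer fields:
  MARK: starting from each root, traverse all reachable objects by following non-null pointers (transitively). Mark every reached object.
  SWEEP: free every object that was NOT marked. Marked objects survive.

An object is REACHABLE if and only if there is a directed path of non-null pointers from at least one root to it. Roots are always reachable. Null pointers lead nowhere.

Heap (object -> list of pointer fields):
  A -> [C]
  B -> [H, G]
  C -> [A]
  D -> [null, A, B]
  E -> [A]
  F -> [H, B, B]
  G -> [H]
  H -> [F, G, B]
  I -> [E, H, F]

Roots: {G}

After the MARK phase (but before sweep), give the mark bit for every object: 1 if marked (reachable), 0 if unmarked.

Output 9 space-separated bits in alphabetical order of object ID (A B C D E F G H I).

Roots: G
Mark G: refs=H, marked=G
Mark H: refs=F G B, marked=G H
Mark F: refs=H B B, marked=F G H
Mark B: refs=H G, marked=B F G H
Unmarked (collected): A C D E I

Answer: 0 1 0 0 0 1 1 1 0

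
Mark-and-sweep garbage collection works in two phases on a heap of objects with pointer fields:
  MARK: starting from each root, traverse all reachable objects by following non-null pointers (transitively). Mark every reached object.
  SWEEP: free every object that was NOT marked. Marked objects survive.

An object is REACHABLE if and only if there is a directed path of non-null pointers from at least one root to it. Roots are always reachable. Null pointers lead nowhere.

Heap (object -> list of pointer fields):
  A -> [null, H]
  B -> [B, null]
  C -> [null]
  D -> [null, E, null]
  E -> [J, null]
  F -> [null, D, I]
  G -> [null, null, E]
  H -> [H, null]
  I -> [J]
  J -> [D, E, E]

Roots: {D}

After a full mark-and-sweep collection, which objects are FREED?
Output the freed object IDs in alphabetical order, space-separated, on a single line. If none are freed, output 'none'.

Roots: D
Mark D: refs=null E null, marked=D
Mark E: refs=J null, marked=D E
Mark J: refs=D E E, marked=D E J
Unmarked (collected): A B C F G H I

Answer: A B C F G H I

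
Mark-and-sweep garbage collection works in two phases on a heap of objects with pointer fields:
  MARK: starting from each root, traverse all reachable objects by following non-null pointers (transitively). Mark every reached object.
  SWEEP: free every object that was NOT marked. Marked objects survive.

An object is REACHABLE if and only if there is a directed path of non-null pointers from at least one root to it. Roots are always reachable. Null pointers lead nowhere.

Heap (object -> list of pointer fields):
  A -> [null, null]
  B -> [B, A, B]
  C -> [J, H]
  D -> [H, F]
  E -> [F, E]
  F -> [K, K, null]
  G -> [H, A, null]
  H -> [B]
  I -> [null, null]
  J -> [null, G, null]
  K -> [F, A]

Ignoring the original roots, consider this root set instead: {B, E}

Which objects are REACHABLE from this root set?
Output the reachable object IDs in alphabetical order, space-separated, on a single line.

Roots: B E
Mark B: refs=B A B, marked=B
Mark E: refs=F E, marked=B E
Mark A: refs=null null, marked=A B E
Mark F: refs=K K null, marked=A B E F
Mark K: refs=F A, marked=A B E F K
Unmarked (collected): C D G H I J

Answer: A B E F K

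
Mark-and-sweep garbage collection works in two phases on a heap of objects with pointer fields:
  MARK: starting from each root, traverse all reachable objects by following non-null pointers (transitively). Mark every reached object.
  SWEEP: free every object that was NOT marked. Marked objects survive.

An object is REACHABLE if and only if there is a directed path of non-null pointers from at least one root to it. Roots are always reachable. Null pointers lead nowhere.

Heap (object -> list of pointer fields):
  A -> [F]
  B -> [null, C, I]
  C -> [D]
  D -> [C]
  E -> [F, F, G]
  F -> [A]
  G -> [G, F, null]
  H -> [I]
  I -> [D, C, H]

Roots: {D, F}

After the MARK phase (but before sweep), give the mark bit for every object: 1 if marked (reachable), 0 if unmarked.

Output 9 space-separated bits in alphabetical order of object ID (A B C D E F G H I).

Answer: 1 0 1 1 0 1 0 0 0

Derivation:
Roots: D F
Mark D: refs=C, marked=D
Mark F: refs=A, marked=D F
Mark C: refs=D, marked=C D F
Mark A: refs=F, marked=A C D F
Unmarked (collected): B E G H I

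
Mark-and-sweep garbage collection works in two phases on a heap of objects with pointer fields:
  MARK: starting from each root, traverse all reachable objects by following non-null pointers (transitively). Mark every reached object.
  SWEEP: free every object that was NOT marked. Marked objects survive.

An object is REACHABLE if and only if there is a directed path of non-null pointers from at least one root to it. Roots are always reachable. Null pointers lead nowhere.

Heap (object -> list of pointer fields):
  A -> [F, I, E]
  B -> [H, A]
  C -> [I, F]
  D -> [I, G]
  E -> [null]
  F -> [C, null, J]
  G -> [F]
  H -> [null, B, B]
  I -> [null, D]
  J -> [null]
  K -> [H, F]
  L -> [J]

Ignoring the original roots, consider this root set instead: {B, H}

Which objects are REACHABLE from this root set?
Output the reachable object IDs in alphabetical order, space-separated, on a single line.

Answer: A B C D E F G H I J

Derivation:
Roots: B H
Mark B: refs=H A, marked=B
Mark H: refs=null B B, marked=B H
Mark A: refs=F I E, marked=A B H
Mark F: refs=C null J, marked=A B F H
Mark I: refs=null D, marked=A B F H I
Mark E: refs=null, marked=A B E F H I
Mark C: refs=I F, marked=A B C E F H I
Mark J: refs=null, marked=A B C E F H I J
Mark D: refs=I G, marked=A B C D E F H I J
Mark G: refs=F, marked=A B C D E F G H I J
Unmarked (collected): K L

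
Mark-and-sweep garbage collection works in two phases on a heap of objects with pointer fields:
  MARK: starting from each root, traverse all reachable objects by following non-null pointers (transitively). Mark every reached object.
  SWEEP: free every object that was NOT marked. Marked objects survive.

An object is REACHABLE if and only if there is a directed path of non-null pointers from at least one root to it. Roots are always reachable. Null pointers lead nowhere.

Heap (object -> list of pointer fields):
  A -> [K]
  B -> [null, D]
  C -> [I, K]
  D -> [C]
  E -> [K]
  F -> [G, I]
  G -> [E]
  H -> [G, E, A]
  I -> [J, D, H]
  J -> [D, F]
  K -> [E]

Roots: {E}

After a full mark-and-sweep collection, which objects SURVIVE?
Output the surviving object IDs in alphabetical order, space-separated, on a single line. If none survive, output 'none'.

Roots: E
Mark E: refs=K, marked=E
Mark K: refs=E, marked=E K
Unmarked (collected): A B C D F G H I J

Answer: E K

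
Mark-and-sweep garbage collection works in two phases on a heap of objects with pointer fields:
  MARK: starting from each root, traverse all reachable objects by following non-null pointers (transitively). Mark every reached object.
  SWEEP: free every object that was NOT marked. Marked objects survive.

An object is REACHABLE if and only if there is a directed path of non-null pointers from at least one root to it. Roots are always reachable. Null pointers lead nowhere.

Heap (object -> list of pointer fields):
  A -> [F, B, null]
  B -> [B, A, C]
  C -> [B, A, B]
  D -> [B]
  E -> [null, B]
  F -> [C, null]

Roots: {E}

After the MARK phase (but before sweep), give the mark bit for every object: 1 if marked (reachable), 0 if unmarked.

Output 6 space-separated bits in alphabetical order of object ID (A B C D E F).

Answer: 1 1 1 0 1 1

Derivation:
Roots: E
Mark E: refs=null B, marked=E
Mark B: refs=B A C, marked=B E
Mark A: refs=F B null, marked=A B E
Mark C: refs=B A B, marked=A B C E
Mark F: refs=C null, marked=A B C E F
Unmarked (collected): D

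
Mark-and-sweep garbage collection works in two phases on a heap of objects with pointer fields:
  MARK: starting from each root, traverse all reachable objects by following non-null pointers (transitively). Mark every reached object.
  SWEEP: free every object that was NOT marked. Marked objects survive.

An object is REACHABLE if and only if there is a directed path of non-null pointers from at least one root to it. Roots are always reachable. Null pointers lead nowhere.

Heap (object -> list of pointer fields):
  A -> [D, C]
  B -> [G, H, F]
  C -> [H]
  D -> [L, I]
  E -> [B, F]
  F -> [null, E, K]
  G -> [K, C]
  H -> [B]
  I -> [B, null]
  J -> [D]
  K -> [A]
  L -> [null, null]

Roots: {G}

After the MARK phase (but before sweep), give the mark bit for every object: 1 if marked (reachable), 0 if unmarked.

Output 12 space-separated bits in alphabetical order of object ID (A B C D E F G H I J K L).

Answer: 1 1 1 1 1 1 1 1 1 0 1 1

Derivation:
Roots: G
Mark G: refs=K C, marked=G
Mark K: refs=A, marked=G K
Mark C: refs=H, marked=C G K
Mark A: refs=D C, marked=A C G K
Mark H: refs=B, marked=A C G H K
Mark D: refs=L I, marked=A C D G H K
Mark B: refs=G H F, marked=A B C D G H K
Mark L: refs=null null, marked=A B C D G H K L
Mark I: refs=B null, marked=A B C D G H I K L
Mark F: refs=null E K, marked=A B C D F G H I K L
Mark E: refs=B F, marked=A B C D E F G H I K L
Unmarked (collected): J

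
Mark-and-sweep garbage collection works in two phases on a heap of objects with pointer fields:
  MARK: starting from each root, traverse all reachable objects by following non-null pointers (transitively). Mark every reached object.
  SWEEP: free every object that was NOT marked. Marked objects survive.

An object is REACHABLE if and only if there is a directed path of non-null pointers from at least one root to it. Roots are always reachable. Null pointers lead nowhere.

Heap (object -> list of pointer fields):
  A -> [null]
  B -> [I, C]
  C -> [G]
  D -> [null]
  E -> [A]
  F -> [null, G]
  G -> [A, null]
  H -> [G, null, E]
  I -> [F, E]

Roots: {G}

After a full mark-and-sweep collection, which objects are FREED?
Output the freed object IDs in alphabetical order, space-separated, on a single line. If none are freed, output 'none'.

Roots: G
Mark G: refs=A null, marked=G
Mark A: refs=null, marked=A G
Unmarked (collected): B C D E F H I

Answer: B C D E F H I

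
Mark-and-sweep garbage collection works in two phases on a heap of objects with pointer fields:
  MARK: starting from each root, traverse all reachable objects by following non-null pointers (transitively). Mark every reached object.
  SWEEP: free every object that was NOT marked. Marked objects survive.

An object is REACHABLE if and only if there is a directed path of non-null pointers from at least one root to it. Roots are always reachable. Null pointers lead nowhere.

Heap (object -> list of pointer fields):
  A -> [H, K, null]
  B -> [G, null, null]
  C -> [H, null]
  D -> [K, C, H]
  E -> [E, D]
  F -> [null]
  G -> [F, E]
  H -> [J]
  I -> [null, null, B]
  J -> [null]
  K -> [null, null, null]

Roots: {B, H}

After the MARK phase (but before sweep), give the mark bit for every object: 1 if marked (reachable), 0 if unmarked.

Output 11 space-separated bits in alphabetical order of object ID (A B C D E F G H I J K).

Answer: 0 1 1 1 1 1 1 1 0 1 1

Derivation:
Roots: B H
Mark B: refs=G null null, marked=B
Mark H: refs=J, marked=B H
Mark G: refs=F E, marked=B G H
Mark J: refs=null, marked=B G H J
Mark F: refs=null, marked=B F G H J
Mark E: refs=E D, marked=B E F G H J
Mark D: refs=K C H, marked=B D E F G H J
Mark K: refs=null null null, marked=B D E F G H J K
Mark C: refs=H null, marked=B C D E F G H J K
Unmarked (collected): A I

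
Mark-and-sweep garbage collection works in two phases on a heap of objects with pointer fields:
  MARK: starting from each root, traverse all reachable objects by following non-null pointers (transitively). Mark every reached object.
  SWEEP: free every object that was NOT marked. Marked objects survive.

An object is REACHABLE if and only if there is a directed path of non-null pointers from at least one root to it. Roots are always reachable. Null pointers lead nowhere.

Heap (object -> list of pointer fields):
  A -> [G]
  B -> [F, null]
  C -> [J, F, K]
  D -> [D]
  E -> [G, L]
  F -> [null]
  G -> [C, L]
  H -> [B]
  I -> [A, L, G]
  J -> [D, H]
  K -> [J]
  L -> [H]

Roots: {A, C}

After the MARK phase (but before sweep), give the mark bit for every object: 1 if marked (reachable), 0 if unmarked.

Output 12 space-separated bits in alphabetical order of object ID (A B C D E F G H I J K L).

Roots: A C
Mark A: refs=G, marked=A
Mark C: refs=J F K, marked=A C
Mark G: refs=C L, marked=A C G
Mark J: refs=D H, marked=A C G J
Mark F: refs=null, marked=A C F G J
Mark K: refs=J, marked=A C F G J K
Mark L: refs=H, marked=A C F G J K L
Mark D: refs=D, marked=A C D F G J K L
Mark H: refs=B, marked=A C D F G H J K L
Mark B: refs=F null, marked=A B C D F G H J K L
Unmarked (collected): E I

Answer: 1 1 1 1 0 1 1 1 0 1 1 1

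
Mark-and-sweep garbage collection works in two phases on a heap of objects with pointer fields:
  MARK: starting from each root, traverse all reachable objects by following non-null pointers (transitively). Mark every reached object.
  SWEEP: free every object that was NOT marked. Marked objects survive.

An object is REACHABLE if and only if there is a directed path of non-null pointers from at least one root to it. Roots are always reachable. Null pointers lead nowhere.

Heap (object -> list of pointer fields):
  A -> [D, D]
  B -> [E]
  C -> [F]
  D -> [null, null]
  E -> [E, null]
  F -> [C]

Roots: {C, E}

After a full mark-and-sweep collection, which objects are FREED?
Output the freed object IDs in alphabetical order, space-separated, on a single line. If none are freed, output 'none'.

Answer: A B D

Derivation:
Roots: C E
Mark C: refs=F, marked=C
Mark E: refs=E null, marked=C E
Mark F: refs=C, marked=C E F
Unmarked (collected): A B D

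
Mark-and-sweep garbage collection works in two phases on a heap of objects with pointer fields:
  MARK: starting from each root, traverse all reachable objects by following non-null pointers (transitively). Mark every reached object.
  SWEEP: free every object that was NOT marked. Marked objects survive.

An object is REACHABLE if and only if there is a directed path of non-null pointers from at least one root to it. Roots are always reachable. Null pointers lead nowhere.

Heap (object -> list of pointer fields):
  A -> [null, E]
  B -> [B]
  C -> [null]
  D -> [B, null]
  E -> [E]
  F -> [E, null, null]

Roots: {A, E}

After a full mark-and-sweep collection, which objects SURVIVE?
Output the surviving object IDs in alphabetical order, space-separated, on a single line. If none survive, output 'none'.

Roots: A E
Mark A: refs=null E, marked=A
Mark E: refs=E, marked=A E
Unmarked (collected): B C D F

Answer: A E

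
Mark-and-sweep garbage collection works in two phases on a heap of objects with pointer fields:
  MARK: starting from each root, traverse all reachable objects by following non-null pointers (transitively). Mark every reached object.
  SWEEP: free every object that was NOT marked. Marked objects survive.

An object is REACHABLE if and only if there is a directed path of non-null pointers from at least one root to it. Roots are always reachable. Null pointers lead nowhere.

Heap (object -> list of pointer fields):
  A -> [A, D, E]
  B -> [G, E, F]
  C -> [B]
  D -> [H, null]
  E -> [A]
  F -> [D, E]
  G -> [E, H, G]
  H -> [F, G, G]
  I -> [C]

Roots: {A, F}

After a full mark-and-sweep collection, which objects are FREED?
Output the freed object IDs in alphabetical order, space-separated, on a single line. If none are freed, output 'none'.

Answer: B C I

Derivation:
Roots: A F
Mark A: refs=A D E, marked=A
Mark F: refs=D E, marked=A F
Mark D: refs=H null, marked=A D F
Mark E: refs=A, marked=A D E F
Mark H: refs=F G G, marked=A D E F H
Mark G: refs=E H G, marked=A D E F G H
Unmarked (collected): B C I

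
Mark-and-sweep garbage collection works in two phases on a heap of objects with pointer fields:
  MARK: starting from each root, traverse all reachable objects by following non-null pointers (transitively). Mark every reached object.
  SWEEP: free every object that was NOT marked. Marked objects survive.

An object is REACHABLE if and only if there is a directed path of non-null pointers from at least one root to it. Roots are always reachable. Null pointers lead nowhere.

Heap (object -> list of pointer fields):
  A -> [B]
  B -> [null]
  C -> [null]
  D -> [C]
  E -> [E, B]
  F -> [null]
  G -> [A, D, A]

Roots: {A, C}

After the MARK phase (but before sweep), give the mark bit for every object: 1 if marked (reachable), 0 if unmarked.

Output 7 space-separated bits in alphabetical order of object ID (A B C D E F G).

Roots: A C
Mark A: refs=B, marked=A
Mark C: refs=null, marked=A C
Mark B: refs=null, marked=A B C
Unmarked (collected): D E F G

Answer: 1 1 1 0 0 0 0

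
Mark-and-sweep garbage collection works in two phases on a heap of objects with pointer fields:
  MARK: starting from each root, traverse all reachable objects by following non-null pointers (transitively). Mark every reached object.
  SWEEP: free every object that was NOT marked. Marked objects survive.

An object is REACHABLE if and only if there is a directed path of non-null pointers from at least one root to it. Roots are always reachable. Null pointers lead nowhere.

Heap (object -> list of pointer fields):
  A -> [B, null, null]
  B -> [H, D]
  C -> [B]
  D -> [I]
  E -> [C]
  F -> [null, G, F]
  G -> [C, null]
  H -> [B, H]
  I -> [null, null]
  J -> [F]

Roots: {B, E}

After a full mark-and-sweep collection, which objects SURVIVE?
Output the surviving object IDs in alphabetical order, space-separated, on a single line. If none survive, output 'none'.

Answer: B C D E H I

Derivation:
Roots: B E
Mark B: refs=H D, marked=B
Mark E: refs=C, marked=B E
Mark H: refs=B H, marked=B E H
Mark D: refs=I, marked=B D E H
Mark C: refs=B, marked=B C D E H
Mark I: refs=null null, marked=B C D E H I
Unmarked (collected): A F G J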